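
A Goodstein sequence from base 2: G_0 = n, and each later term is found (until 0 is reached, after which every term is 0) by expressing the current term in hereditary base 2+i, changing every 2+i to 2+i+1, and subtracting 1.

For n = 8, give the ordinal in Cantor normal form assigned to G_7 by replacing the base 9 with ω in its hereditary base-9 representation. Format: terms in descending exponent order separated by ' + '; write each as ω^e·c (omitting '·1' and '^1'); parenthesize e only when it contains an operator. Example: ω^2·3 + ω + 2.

ω^ω·2 + ω^2·2 + ω + 2

G_0=8  [base 2] 2^(2 + 1)  →[2↦3]→  3^(3 + 1) = 81  −1 ⇒ G_1=80
G_1=80  [base 3] 2·3^3 + 2·3^2 + 2·3 + 2  →[3↦4]→  2·4^4 + 2·4^2 + 2·4 + 2 = 554  −1 ⇒ G_2=553
G_2=553  [base 4] 2·4^4 + 2·4^2 + 2·4 + 1  →[4↦5]→  2·5^5 + 2·5^2 + 2·5 + 1 = 6311  −1 ⇒ G_3=6310
G_3=6310  [base 5] 2·5^5 + 2·5^2 + 2·5  →[5↦6]→  2·6^6 + 2·6^2 + 2·6 = 93396  −1 ⇒ G_4=93395
G_4=93395  [base 6] 2·6^6 + 2·6^2 + 6 + 5  →[6↦7]→  2·7^7 + 2·7^2 + 7 + 5 = 1647196  −1 ⇒ G_5=1647195
G_5=1647195  [base 7] 2·7^7 + 2·7^2 + 7 + 4  →[7↦8]→  2·8^8 + 2·8^2 + 8 + 4 = 33554572  −1 ⇒ G_6=33554571
G_6=33554571  [base 8] 2·8^8 + 2·8^2 + 8 + 3  →[8↦9]→  2·9^9 + 2·9^2 + 9 + 3 = 774841152  −1 ⇒ G_7=774841151
G_7=774841151  [base 9] 2·9^9 + 2·9^2 + 9 + 2  →[9↦10]→  2·10^10 + 2·10^2 + 10 + 2 = 20000000212  −1 ⇒ G_8=20000000211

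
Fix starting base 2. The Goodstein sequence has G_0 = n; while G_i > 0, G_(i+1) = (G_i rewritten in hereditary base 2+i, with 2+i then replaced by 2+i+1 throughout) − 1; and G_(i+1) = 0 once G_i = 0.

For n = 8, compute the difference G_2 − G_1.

(0) 8|_2 = 2^(2 + 1) ↦ 3^(3 + 1)|_3 = 81 ⇒ 80
(1) 80|_3 = 2·3^3 + 2·3^2 + 2·3 + 2 ↦ 2·4^4 + 2·4^2 + 2·4 + 2|_4 = 554 ⇒ 553

473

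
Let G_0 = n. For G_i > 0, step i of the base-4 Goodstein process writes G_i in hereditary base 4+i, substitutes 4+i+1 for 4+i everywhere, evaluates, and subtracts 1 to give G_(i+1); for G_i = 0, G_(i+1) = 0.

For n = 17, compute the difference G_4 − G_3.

G_0 = 17. HB_4(17) = 4^2 + 1. Bump = 26. G_1 = 25.
G_1 = 25. HB_5(25) = 5^2. Bump = 36. G_2 = 35.
G_2 = 35. HB_6(35) = 5·6 + 5. Bump = 40. G_3 = 39.
G_3 = 39. HB_7(39) = 5·7 + 4. Bump = 44. G_4 = 43.

4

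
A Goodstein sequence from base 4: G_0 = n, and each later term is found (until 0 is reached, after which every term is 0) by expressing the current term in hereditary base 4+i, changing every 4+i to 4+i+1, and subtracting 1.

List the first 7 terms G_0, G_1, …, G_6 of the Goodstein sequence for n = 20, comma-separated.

G_0 = 20. HB_4(20) = 4^2 + 4. Bump = 30. G_1 = 29.
G_1 = 29. HB_5(29) = 5^2 + 4. Bump = 40. G_2 = 39.
G_2 = 39. HB_6(39) = 6^2 + 3. Bump = 52. G_3 = 51.
G_3 = 51. HB_7(51) = 7^2 + 2. Bump = 66. G_4 = 65.
G_4 = 65. HB_8(65) = 8^2 + 1. Bump = 82. G_5 = 81.
G_5 = 81. HB_9(81) = 9^2. Bump = 100. G_6 = 99.

20, 29, 39, 51, 65, 81, 99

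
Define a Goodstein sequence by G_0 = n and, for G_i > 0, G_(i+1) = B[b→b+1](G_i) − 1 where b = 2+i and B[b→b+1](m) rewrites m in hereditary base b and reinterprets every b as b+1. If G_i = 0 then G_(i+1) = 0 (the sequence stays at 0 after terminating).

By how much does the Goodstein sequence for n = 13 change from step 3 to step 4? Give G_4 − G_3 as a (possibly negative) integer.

264619

i=0: 13 = 2^(2 + 1) + 2^2 + 1 (b=2); 2→3: 3^(3 + 1) + 3^3 + 1 = 109; 109−1 = 108
i=1: 108 = 3^(3 + 1) + 3^3 (b=3); 3→4: 4^(4 + 1) + 4^4 = 1280; 1280−1 = 1279
i=2: 1279 = 4^(4 + 1) + 3·4^3 + 3·4^2 + 3·4 + 3 (b=4); 4→5: 5^(5 + 1) + 3·5^3 + 3·5^2 + 3·5 + 3 = 16093; 16093−1 = 16092
i=3: 16092 = 5^(5 + 1) + 3·5^3 + 3·5^2 + 3·5 + 2 (b=5); 5→6: 6^(6 + 1) + 3·6^3 + 3·6^2 + 3·6 + 2 = 280712; 280712−1 = 280711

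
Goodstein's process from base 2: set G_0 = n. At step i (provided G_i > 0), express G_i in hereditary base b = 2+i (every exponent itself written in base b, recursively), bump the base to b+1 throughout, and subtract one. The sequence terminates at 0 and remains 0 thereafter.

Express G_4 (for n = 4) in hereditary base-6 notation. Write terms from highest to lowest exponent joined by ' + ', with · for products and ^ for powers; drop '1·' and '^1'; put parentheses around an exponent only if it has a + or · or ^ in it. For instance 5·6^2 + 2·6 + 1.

2·6^2 + 6 + 5

(0) 4|_2 = 2^2 ↦ 3^3|_3 = 27 ⇒ 26
(1) 26|_3 = 2·3^2 + 2·3 + 2 ↦ 2·4^2 + 2·4 + 2|_4 = 42 ⇒ 41
(2) 41|_4 = 2·4^2 + 2·4 + 1 ↦ 2·5^2 + 2·5 + 1|_5 = 61 ⇒ 60
(3) 60|_5 = 2·5^2 + 2·5 ↦ 2·6^2 + 2·6|_6 = 84 ⇒ 83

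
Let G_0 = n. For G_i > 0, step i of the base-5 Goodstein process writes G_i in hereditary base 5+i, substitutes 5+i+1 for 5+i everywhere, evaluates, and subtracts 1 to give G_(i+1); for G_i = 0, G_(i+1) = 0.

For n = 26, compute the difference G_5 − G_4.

5

26 —HB5→ 5^2 + 1 —bump→ 6^2 + 1 = 37 —(−1)→ 36
36 —HB6→ 6^2 —bump→ 7^2 = 49 —(−1)→ 48
48 —HB7→ 6·7 + 6 —bump→ 6·8 + 6 = 54 —(−1)→ 53
53 —HB8→ 6·8 + 5 —bump→ 6·9 + 5 = 59 —(−1)→ 58
58 —HB9→ 6·9 + 4 —bump→ 6·10 + 4 = 64 —(−1)→ 63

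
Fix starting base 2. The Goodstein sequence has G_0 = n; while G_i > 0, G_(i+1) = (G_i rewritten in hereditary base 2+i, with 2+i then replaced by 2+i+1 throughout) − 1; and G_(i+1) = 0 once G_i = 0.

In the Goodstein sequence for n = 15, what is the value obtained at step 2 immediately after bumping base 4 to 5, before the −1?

18753

step 0: 15 = 2^(2 + 1) + 2^2 + 2 + 1; sub 3 for 2: 3^(3 + 1) + 3^3 + 3 + 1; = 112; G_1 = 112−1 = 111
step 1: 111 = 3^(3 + 1) + 3^3 + 3; sub 4 for 3: 4^(4 + 1) + 4^4 + 4; = 1284; G_2 = 1284−1 = 1283
step 2: 1283 = 4^(4 + 1) + 4^4 + 3; sub 5 for 4: 5^(5 + 1) + 5^5 + 3; = 18753; G_3 = 18753−1 = 18752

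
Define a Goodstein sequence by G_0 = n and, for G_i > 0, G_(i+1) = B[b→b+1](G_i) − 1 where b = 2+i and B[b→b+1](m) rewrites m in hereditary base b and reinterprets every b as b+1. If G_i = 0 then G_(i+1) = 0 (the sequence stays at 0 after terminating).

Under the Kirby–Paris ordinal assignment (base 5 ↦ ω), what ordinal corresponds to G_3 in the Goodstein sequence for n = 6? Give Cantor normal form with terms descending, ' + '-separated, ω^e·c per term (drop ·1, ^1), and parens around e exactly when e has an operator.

ω^ω

base 2: 6 = 2^2 + 2; at 3: 3^3 + 3 = 30; next = 29
base 3: 29 = 3^3 + 2; at 4: 4^4 + 2 = 258; next = 257
base 4: 257 = 4^4 + 1; at 5: 5^5 + 1 = 3126; next = 3125
base 5: 3125 = 5^5; at 6: 6^6 = 46656; next = 46655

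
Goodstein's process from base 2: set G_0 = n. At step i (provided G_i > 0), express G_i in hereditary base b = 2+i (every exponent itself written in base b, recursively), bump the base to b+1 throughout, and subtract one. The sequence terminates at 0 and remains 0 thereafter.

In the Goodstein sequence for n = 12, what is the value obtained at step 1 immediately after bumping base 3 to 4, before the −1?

G_0=12  [base 2] 2^(2 + 1) + 2^2  →[2↦3]→  3^(3 + 1) + 3^3 = 108  −1 ⇒ G_1=107
G_1=107  [base 3] 3^(3 + 1) + 2·3^2 + 2·3 + 2  →[3↦4]→  4^(4 + 1) + 2·4^2 + 2·4 + 2 = 1066  −1 ⇒ G_2=1065

1066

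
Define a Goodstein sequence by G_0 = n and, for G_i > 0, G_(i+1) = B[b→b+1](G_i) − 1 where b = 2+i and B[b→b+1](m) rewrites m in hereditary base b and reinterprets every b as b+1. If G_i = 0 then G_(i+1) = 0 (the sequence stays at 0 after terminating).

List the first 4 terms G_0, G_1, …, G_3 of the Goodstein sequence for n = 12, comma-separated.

12, 107, 1065, 15685

i=0: 12 = 2^(2 + 1) + 2^2 (b=2); 2→3: 3^(3 + 1) + 3^3 = 108; 108−1 = 107
i=1: 107 = 3^(3 + 1) + 2·3^2 + 2·3 + 2 (b=3); 3→4: 4^(4 + 1) + 2·4^2 + 2·4 + 2 = 1066; 1066−1 = 1065
i=2: 1065 = 4^(4 + 1) + 2·4^2 + 2·4 + 1 (b=4); 4→5: 5^(5 + 1) + 2·5^2 + 2·5 + 1 = 15686; 15686−1 = 15685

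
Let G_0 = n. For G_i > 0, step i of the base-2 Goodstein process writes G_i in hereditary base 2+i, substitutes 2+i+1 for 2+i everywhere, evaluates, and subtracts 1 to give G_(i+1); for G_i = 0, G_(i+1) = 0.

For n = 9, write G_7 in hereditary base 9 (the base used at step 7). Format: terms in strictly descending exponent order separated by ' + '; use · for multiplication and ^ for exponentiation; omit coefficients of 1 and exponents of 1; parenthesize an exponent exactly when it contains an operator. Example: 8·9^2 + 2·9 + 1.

(0) 9|_2 = 2^(2 + 1) + 1 ↦ 3^(3 + 1) + 1|_3 = 82 ⇒ 81
(1) 81|_3 = 3^(3 + 1) ↦ 4^(4 + 1)|_4 = 1024 ⇒ 1023
(2) 1023|_4 = 3·4^4 + 3·4^3 + 3·4^2 + 3·4 + 3 ↦ 3·5^5 + 3·5^3 + 3·5^2 + 3·5 + 3|_5 = 9843 ⇒ 9842
(3) 9842|_5 = 3·5^5 + 3·5^3 + 3·5^2 + 3·5 + 2 ↦ 3·6^6 + 3·6^3 + 3·6^2 + 3·6 + 2|_6 = 140744 ⇒ 140743
(4) 140743|_6 = 3·6^6 + 3·6^3 + 3·6^2 + 3·6 + 1 ↦ 3·7^7 + 3·7^3 + 3·7^2 + 3·7 + 1|_7 = 2471827 ⇒ 2471826
(5) 2471826|_7 = 3·7^7 + 3·7^3 + 3·7^2 + 3·7 ↦ 3·8^8 + 3·8^3 + 3·8^2 + 3·8|_8 = 50333400 ⇒ 50333399
(6) 50333399|_8 = 3·8^8 + 3·8^3 + 3·8^2 + 2·8 + 7 ↦ 3·9^9 + 3·9^3 + 3·9^2 + 2·9 + 7|_9 = 1162263922 ⇒ 1162263921
(7) 1162263921|_9 = 3·9^9 + 3·9^3 + 3·9^2 + 2·9 + 6 ↦ 3·10^10 + 3·10^3 + 3·10^2 + 2·10 + 6|_10 = 30000003326 ⇒ 30000003325

3·9^9 + 3·9^3 + 3·9^2 + 2·9 + 6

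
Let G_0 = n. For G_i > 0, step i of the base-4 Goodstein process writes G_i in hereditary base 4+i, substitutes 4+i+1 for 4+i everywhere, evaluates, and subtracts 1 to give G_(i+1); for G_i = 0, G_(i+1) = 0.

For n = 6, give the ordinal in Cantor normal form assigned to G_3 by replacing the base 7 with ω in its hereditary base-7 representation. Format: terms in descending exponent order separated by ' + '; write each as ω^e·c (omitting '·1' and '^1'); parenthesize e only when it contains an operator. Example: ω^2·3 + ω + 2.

6

(0) 6|_4 = 4 + 2 ↦ 5 + 2|_5 = 7 ⇒ 6
(1) 6|_5 = 5 + 1 ↦ 6 + 1|_6 = 7 ⇒ 6
(2) 6|_6 = 6 ↦ 7|_7 = 7 ⇒ 6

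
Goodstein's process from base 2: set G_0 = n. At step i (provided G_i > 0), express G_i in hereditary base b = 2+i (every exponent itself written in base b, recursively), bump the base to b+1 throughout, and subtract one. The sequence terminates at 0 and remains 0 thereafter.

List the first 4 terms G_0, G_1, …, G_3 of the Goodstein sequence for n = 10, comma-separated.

base 2: 10 = 2^(2 + 1) + 2; at 3: 3^(3 + 1) + 3 = 84; next = 83
base 3: 83 = 3^(3 + 1) + 2; at 4: 4^(4 + 1) + 2 = 1026; next = 1025
base 4: 1025 = 4^(4 + 1) + 1; at 5: 5^(5 + 1) + 1 = 15626; next = 15625

10, 83, 1025, 15625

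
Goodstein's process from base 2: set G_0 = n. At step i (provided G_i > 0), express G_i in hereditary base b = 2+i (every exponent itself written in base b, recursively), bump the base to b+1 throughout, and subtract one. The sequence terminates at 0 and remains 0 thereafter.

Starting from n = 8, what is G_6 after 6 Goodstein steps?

(0) 8|_2 = 2^(2 + 1) ↦ 3^(3 + 1)|_3 = 81 ⇒ 80
(1) 80|_3 = 2·3^3 + 2·3^2 + 2·3 + 2 ↦ 2·4^4 + 2·4^2 + 2·4 + 2|_4 = 554 ⇒ 553
(2) 553|_4 = 2·4^4 + 2·4^2 + 2·4 + 1 ↦ 2·5^5 + 2·5^2 + 2·5 + 1|_5 = 6311 ⇒ 6310
(3) 6310|_5 = 2·5^5 + 2·5^2 + 2·5 ↦ 2·6^6 + 2·6^2 + 2·6|_6 = 93396 ⇒ 93395
(4) 93395|_6 = 2·6^6 + 2·6^2 + 6 + 5 ↦ 2·7^7 + 2·7^2 + 7 + 5|_7 = 1647196 ⇒ 1647195
(5) 1647195|_7 = 2·7^7 + 2·7^2 + 7 + 4 ↦ 2·8^8 + 2·8^2 + 8 + 4|_8 = 33554572 ⇒ 33554571
(6) 33554571|_8 = 2·8^8 + 2·8^2 + 8 + 3 ↦ 2·9^9 + 2·9^2 + 9 + 3|_9 = 774841152 ⇒ 774841151

33554571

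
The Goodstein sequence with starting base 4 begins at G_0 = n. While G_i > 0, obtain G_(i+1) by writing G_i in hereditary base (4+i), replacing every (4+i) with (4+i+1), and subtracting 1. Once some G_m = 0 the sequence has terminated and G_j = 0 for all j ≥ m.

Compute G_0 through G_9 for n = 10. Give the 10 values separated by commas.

base 4: 10 = 2·4 + 2; at 5: 2·5 + 2 = 12; next = 11
base 5: 11 = 2·5 + 1; at 6: 2·6 + 1 = 13; next = 12
base 6: 12 = 2·6; at 7: 2·7 = 14; next = 13
base 7: 13 = 7 + 6; at 8: 8 + 6 = 14; next = 13
base 8: 13 = 8 + 5; at 9: 9 + 5 = 14; next = 13
base 9: 13 = 9 + 4; at 10: 10 + 4 = 14; next = 13
base 10: 13 = 10 + 3; at 11: 11 + 3 = 14; next = 13
base 11: 13 = 11 + 2; at 12: 12 + 2 = 14; next = 13
base 12: 13 = 12 + 1; at 13: 13 + 1 = 14; next = 13

10, 11, 12, 13, 13, 13, 13, 13, 13, 13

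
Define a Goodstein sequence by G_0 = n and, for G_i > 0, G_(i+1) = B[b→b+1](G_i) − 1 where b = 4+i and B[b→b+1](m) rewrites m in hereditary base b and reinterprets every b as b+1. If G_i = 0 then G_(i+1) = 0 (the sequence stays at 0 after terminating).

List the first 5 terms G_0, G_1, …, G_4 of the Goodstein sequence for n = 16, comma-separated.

step 0: 16 = 4^2; sub 5 for 4: 5^2; = 25; G_1 = 25−1 = 24
step 1: 24 = 4·5 + 4; sub 6 for 5: 4·6 + 4; = 28; G_2 = 28−1 = 27
step 2: 27 = 4·6 + 3; sub 7 for 6: 4·7 + 3; = 31; G_3 = 31−1 = 30
step 3: 30 = 4·7 + 2; sub 8 for 7: 4·8 + 2; = 34; G_4 = 34−1 = 33

16, 24, 27, 30, 33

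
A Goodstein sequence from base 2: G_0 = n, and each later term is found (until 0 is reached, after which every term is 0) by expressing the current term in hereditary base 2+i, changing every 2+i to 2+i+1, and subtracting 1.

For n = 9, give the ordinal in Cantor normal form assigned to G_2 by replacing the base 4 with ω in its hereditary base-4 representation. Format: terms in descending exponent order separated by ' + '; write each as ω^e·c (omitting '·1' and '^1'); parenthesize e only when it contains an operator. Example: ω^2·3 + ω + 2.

step 0: 9 = 2^(2 + 1) + 1; sub 3 for 2: 3^(3 + 1) + 1; = 82; G_1 = 82−1 = 81
step 1: 81 = 3^(3 + 1); sub 4 for 3: 4^(4 + 1); = 1024; G_2 = 1024−1 = 1023
step 2: 1023 = 3·4^4 + 3·4^3 + 3·4^2 + 3·4 + 3; sub 5 for 4: 3·5^5 + 3·5^3 + 3·5^2 + 3·5 + 3; = 9843; G_3 = 9843−1 = 9842

ω^ω·3 + ω^3·3 + ω^2·3 + ω·3 + 3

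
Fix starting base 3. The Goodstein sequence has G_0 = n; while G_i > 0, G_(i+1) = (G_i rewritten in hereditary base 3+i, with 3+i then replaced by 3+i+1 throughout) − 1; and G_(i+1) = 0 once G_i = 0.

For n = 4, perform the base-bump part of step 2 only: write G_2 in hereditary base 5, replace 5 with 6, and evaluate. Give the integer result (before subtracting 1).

4

(0) 4|_3 = 3 + 1 ↦ 4 + 1|_4 = 5 ⇒ 4
(1) 4|_4 = 4 ↦ 5|_5 = 5 ⇒ 4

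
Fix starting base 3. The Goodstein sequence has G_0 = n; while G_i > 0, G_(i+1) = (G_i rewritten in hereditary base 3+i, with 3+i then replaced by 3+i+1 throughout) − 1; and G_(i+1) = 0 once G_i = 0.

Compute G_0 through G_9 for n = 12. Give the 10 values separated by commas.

12, 19, 27, 37, 49, 63, 69, 75, 81, 87

(0) 12|_3 = 3^2 + 3 ↦ 4^2 + 4|_4 = 20 ⇒ 19
(1) 19|_4 = 4^2 + 3 ↦ 5^2 + 3|_5 = 28 ⇒ 27
(2) 27|_5 = 5^2 + 2 ↦ 6^2 + 2|_6 = 38 ⇒ 37
(3) 37|_6 = 6^2 + 1 ↦ 7^2 + 1|_7 = 50 ⇒ 49
(4) 49|_7 = 7^2 ↦ 8^2|_8 = 64 ⇒ 63
(5) 63|_8 = 7·8 + 7 ↦ 7·9 + 7|_9 = 70 ⇒ 69
(6) 69|_9 = 7·9 + 6 ↦ 7·10 + 6|_10 = 76 ⇒ 75
(7) 75|_10 = 7·10 + 5 ↦ 7·11 + 5|_11 = 82 ⇒ 81
(8) 81|_11 = 7·11 + 4 ↦ 7·12 + 4|_12 = 88 ⇒ 87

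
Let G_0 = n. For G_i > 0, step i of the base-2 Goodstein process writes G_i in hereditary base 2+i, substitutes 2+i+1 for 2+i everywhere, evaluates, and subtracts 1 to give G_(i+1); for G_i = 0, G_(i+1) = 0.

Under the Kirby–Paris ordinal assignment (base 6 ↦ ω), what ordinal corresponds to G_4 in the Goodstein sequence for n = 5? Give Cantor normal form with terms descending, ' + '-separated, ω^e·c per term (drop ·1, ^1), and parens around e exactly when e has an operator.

ω^3·3 + ω^2·3 + ω·3 + 1

G_0 = 5. HB_2(5) = 2^2 + 1. Bump = 28. G_1 = 27.
G_1 = 27. HB_3(27) = 3^3. Bump = 256. G_2 = 255.
G_2 = 255. HB_4(255) = 3·4^3 + 3·4^2 + 3·4 + 3. Bump = 468. G_3 = 467.
G_3 = 467. HB_5(467) = 3·5^3 + 3·5^2 + 3·5 + 2. Bump = 776. G_4 = 775.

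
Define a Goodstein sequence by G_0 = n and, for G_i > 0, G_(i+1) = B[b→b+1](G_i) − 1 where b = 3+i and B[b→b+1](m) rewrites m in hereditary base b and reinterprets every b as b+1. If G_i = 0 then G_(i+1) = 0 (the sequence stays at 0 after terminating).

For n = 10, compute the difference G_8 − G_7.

10 —HB3→ 3^2 + 1 —bump→ 4^2 + 1 = 17 —(−1)→ 16
16 —HB4→ 4^2 —bump→ 5^2 = 25 —(−1)→ 24
24 —HB5→ 4·5 + 4 —bump→ 4·6 + 4 = 28 —(−1)→ 27
27 —HB6→ 4·6 + 3 —bump→ 4·7 + 3 = 31 —(−1)→ 30
30 —HB7→ 4·7 + 2 —bump→ 4·8 + 2 = 34 —(−1)→ 33
33 —HB8→ 4·8 + 1 —bump→ 4·9 + 1 = 37 —(−1)→ 36
36 —HB9→ 4·9 —bump→ 4·10 = 40 —(−1)→ 39
39 —HB10→ 3·10 + 9 —bump→ 3·11 + 9 = 42 —(−1)→ 41

2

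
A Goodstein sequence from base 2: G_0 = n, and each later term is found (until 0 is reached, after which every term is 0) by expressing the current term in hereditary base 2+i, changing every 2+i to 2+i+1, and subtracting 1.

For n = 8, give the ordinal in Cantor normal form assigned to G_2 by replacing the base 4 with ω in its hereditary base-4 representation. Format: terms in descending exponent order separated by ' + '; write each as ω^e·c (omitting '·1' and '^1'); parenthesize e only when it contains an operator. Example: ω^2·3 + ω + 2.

base 2: 8 = 2^(2 + 1); at 3: 3^(3 + 1) = 81; next = 80
base 3: 80 = 2·3^3 + 2·3^2 + 2·3 + 2; at 4: 2·4^4 + 2·4^2 + 2·4 + 2 = 554; next = 553
base 4: 553 = 2·4^4 + 2·4^2 + 2·4 + 1; at 5: 2·5^5 + 2·5^2 + 2·5 + 1 = 6311; next = 6310

ω^ω·2 + ω^2·2 + ω·2 + 1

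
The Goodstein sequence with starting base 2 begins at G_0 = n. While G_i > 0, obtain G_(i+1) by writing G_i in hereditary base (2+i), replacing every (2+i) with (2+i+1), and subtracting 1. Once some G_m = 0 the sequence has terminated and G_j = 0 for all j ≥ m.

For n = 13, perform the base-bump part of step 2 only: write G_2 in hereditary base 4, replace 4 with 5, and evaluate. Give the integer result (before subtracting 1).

(0) 13|_2 = 2^(2 + 1) + 2^2 + 1 ↦ 3^(3 + 1) + 3^3 + 1|_3 = 109 ⇒ 108
(1) 108|_3 = 3^(3 + 1) + 3^3 ↦ 4^(4 + 1) + 4^4|_4 = 1280 ⇒ 1279
(2) 1279|_4 = 4^(4 + 1) + 3·4^3 + 3·4^2 + 3·4 + 3 ↦ 5^(5 + 1) + 3·5^3 + 3·5^2 + 3·5 + 3|_5 = 16093 ⇒ 16092

16093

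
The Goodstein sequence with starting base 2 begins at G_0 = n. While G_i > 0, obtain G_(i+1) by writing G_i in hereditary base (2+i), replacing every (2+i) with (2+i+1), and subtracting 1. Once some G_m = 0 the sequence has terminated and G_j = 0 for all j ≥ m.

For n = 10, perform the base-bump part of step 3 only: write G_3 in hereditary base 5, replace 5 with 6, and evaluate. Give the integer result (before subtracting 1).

10 —HB2→ 2^(2 + 1) + 2 —bump→ 3^(3 + 1) + 3 = 84 —(−1)→ 83
83 —HB3→ 3^(3 + 1) + 2 —bump→ 4^(4 + 1) + 2 = 1026 —(−1)→ 1025
1025 —HB4→ 4^(4 + 1) + 1 —bump→ 5^(5 + 1) + 1 = 15626 —(−1)→ 15625
15625 —HB5→ 5^(5 + 1) —bump→ 6^(6 + 1) = 279936 —(−1)→ 279935

279936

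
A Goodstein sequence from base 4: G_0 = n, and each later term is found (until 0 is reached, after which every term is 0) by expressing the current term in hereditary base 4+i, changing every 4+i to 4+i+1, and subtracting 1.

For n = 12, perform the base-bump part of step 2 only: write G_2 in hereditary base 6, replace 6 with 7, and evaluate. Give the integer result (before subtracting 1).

[0] 12 ≡ 3·4 (base 4). Lift 5: 15. −1: 14.
[1] 14 ≡ 2·5 + 4 (base 5). Lift 6: 16. −1: 15.
[2] 15 ≡ 2·6 + 3 (base 6). Lift 7: 17. −1: 16.

17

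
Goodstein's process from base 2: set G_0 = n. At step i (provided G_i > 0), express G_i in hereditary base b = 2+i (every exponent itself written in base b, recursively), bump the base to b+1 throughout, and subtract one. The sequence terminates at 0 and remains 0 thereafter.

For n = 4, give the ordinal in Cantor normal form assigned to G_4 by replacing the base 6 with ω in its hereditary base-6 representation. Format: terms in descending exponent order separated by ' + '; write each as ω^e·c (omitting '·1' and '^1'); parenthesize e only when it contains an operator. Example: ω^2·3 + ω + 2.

ω^2·2 + ω + 5

base 2: 4 = 2^2; at 3: 3^3 = 27; next = 26
base 3: 26 = 2·3^2 + 2·3 + 2; at 4: 2·4^2 + 2·4 + 2 = 42; next = 41
base 4: 41 = 2·4^2 + 2·4 + 1; at 5: 2·5^2 + 2·5 + 1 = 61; next = 60
base 5: 60 = 2·5^2 + 2·5; at 6: 2·6^2 + 2·6 = 84; next = 83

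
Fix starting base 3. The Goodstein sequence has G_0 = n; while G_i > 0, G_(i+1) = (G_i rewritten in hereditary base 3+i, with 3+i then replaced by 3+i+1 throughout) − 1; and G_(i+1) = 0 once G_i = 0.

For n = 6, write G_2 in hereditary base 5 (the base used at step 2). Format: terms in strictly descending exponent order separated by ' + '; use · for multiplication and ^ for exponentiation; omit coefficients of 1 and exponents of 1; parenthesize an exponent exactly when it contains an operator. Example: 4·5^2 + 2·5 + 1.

base 3: 6 = 2·3; at 4: 2·4 = 8; next = 7
base 4: 7 = 4 + 3; at 5: 5 + 3 = 8; next = 7

5 + 2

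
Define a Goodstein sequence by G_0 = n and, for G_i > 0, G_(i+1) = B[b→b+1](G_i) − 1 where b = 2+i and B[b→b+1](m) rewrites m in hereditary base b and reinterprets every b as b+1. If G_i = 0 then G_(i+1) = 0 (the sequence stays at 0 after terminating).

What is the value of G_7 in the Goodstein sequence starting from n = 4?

step 0: 4 = 2^2; sub 3 for 2: 3^3; = 27; G_1 = 27−1 = 26
step 1: 26 = 2·3^2 + 2·3 + 2; sub 4 for 3: 2·4^2 + 2·4 + 2; = 42; G_2 = 42−1 = 41
step 2: 41 = 2·4^2 + 2·4 + 1; sub 5 for 4: 2·5^2 + 2·5 + 1; = 61; G_3 = 61−1 = 60
step 3: 60 = 2·5^2 + 2·5; sub 6 for 5: 2·6^2 + 2·6; = 84; G_4 = 84−1 = 83
step 4: 83 = 2·6^2 + 6 + 5; sub 7 for 6: 2·7^2 + 7 + 5; = 110; G_5 = 110−1 = 109
step 5: 109 = 2·7^2 + 7 + 4; sub 8 for 7: 2·8^2 + 8 + 4; = 140; G_6 = 140−1 = 139
step 6: 139 = 2·8^2 + 8 + 3; sub 9 for 8: 2·9^2 + 9 + 3; = 174; G_7 = 174−1 = 173
step 7: 173 = 2·9^2 + 9 + 2; sub 10 for 9: 2·10^2 + 10 + 2; = 212; G_8 = 212−1 = 211

173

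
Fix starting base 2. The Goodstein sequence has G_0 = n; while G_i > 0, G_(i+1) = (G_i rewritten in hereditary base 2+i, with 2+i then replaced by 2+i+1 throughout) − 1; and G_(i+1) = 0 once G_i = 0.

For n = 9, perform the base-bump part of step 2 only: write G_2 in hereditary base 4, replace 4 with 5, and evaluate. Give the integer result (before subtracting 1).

9843

(0) 9|_2 = 2^(2 + 1) + 1 ↦ 3^(3 + 1) + 1|_3 = 82 ⇒ 81
(1) 81|_3 = 3^(3 + 1) ↦ 4^(4 + 1)|_4 = 1024 ⇒ 1023
(2) 1023|_4 = 3·4^4 + 3·4^3 + 3·4^2 + 3·4 + 3 ↦ 3·5^5 + 3·5^3 + 3·5^2 + 3·5 + 3|_5 = 9843 ⇒ 9842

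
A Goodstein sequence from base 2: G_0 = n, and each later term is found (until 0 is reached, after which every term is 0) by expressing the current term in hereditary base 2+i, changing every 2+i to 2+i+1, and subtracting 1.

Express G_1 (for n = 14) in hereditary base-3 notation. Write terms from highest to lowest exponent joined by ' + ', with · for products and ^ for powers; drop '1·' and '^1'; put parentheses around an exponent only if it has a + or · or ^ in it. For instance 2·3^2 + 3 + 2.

3^(3 + 1) + 3^3 + 2

G_0 = 14. HB_2(14) = 2^(2 + 1) + 2^2 + 2. Bump = 111. G_1 = 110.
G_1 = 110. HB_3(110) = 3^(3 + 1) + 3^3 + 2. Bump = 1282. G_2 = 1281.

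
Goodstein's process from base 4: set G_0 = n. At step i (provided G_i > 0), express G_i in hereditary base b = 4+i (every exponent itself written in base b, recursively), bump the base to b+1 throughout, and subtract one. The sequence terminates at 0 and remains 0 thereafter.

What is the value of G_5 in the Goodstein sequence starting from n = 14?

14 —HB4→ 3·4 + 2 —bump→ 3·5 + 2 = 17 —(−1)→ 16
16 —HB5→ 3·5 + 1 —bump→ 3·6 + 1 = 19 —(−1)→ 18
18 —HB6→ 3·6 —bump→ 3·7 = 21 —(−1)→ 20
20 —HB7→ 2·7 + 6 —bump→ 2·8 + 6 = 22 —(−1)→ 21
21 —HB8→ 2·8 + 5 —bump→ 2·9 + 5 = 23 —(−1)→ 22

22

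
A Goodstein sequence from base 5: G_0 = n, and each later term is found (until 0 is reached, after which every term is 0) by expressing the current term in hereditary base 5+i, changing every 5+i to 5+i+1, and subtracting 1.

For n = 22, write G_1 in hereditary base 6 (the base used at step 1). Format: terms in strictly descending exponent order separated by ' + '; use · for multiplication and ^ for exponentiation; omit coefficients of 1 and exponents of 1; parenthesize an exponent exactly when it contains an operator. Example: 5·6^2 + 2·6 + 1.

4·6 + 1

G_0=22  [base 5] 4·5 + 2  →[5↦6]→  4·6 + 2 = 26  −1 ⇒ G_1=25
G_1=25  [base 6] 4·6 + 1  →[6↦7]→  4·7 + 1 = 29  −1 ⇒ G_2=28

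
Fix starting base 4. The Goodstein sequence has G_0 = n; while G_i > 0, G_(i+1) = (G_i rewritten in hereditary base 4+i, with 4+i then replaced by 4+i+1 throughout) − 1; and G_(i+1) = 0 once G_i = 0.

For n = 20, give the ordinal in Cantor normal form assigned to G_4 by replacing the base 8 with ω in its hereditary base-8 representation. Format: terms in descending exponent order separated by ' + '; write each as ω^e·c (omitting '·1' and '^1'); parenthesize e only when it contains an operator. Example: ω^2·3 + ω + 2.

ω^2 + 1

i=0: 20 = 4^2 + 4 (b=4); 4→5: 5^2 + 5 = 30; 30−1 = 29
i=1: 29 = 5^2 + 4 (b=5); 5→6: 6^2 + 4 = 40; 40−1 = 39
i=2: 39 = 6^2 + 3 (b=6); 6→7: 7^2 + 3 = 52; 52−1 = 51
i=3: 51 = 7^2 + 2 (b=7); 7→8: 8^2 + 2 = 66; 66−1 = 65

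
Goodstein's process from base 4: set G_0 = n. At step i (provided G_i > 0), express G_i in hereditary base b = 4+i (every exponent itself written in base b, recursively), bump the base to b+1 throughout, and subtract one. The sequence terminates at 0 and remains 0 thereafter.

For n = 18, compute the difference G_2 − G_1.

10

[0] 18 ≡ 4^2 + 2 (base 4). Lift 5: 27. −1: 26.
[1] 26 ≡ 5^2 + 1 (base 5). Lift 6: 37. −1: 36.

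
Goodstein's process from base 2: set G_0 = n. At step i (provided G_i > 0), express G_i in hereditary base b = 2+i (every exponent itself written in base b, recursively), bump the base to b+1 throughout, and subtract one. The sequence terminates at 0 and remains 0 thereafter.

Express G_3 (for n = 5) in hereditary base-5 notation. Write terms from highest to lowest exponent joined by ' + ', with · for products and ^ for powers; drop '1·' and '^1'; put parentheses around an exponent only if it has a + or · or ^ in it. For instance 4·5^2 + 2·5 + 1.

[0] 5 ≡ 2^2 + 1 (base 2). Lift 3: 28. −1: 27.
[1] 27 ≡ 3^3 (base 3). Lift 4: 256. −1: 255.
[2] 255 ≡ 3·4^3 + 3·4^2 + 3·4 + 3 (base 4). Lift 5: 468. −1: 467.

3·5^3 + 3·5^2 + 3·5 + 2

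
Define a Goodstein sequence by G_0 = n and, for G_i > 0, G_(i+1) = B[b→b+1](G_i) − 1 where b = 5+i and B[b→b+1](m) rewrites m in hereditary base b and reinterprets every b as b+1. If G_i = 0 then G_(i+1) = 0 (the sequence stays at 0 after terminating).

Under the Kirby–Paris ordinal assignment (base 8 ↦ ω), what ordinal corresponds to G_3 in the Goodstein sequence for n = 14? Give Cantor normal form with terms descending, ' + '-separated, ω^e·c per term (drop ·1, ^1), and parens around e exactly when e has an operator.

14 —HB5→ 2·5 + 4 —bump→ 2·6 + 4 = 16 —(−1)→ 15
15 —HB6→ 2·6 + 3 —bump→ 2·7 + 3 = 17 —(−1)→ 16
16 —HB7→ 2·7 + 2 —bump→ 2·8 + 2 = 18 —(−1)→ 17
17 —HB8→ 2·8 + 1 —bump→ 2·9 + 1 = 19 —(−1)→ 18

ω·2 + 1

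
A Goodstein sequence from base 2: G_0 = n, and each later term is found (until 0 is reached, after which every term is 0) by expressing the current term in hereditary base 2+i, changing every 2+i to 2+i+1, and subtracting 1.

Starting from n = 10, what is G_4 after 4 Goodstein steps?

step 0: 10 = 2^(2 + 1) + 2; sub 3 for 2: 3^(3 + 1) + 3; = 84; G_1 = 84−1 = 83
step 1: 83 = 3^(3 + 1) + 2; sub 4 for 3: 4^(4 + 1) + 2; = 1026; G_2 = 1026−1 = 1025
step 2: 1025 = 4^(4 + 1) + 1; sub 5 for 4: 5^(5 + 1) + 1; = 15626; G_3 = 15626−1 = 15625
step 3: 15625 = 5^(5 + 1); sub 6 for 5: 6^(6 + 1); = 279936; G_4 = 279936−1 = 279935
step 4: 279935 = 5·6^6 + 5·6^5 + 5·6^4 + 5·6^3 + 5·6^2 + 5·6 + 5; sub 7 for 6: 5·7^7 + 5·7^5 + 5·7^4 + 5·7^3 + 5·7^2 + 5·7 + 5; = 4215755; G_5 = 4215755−1 = 4215754

279935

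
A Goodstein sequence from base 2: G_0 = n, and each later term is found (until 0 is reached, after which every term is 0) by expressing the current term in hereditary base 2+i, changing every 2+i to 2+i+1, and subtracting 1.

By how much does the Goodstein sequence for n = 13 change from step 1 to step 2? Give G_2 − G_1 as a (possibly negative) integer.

G_0 = 13. HB_2(13) = 2^(2 + 1) + 2^2 + 1. Bump = 109. G_1 = 108.
G_1 = 108. HB_3(108) = 3^(3 + 1) + 3^3. Bump = 1280. G_2 = 1279.

1171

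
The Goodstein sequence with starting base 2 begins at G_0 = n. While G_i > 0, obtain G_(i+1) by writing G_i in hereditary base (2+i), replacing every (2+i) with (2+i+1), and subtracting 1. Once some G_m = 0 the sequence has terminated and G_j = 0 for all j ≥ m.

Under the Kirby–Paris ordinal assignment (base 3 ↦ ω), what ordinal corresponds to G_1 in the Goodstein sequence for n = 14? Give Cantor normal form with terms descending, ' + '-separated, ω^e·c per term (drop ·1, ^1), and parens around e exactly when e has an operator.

[0] 14 ≡ 2^(2 + 1) + 2^2 + 2 (base 2). Lift 3: 111. −1: 110.
[1] 110 ≡ 3^(3 + 1) + 3^3 + 2 (base 3). Lift 4: 1282. −1: 1281.

ω^(ω + 1) + ω^ω + 2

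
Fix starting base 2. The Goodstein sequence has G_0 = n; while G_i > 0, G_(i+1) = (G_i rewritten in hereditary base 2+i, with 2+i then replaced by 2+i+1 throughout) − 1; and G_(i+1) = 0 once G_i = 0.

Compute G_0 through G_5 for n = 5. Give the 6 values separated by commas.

5, 27, 255, 467, 775, 1197

G_0 = 5. HB_2(5) = 2^2 + 1. Bump = 28. G_1 = 27.
G_1 = 27. HB_3(27) = 3^3. Bump = 256. G_2 = 255.
G_2 = 255. HB_4(255) = 3·4^3 + 3·4^2 + 3·4 + 3. Bump = 468. G_3 = 467.
G_3 = 467. HB_5(467) = 3·5^3 + 3·5^2 + 3·5 + 2. Bump = 776. G_4 = 775.
G_4 = 775. HB_6(775) = 3·6^3 + 3·6^2 + 3·6 + 1. Bump = 1198. G_5 = 1197.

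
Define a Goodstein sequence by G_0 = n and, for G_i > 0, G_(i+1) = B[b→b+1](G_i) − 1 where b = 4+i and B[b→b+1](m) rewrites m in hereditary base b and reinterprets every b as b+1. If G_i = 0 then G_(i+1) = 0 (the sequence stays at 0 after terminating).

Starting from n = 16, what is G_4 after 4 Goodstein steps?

33

i=0: 16 = 4^2 (b=4); 4→5: 5^2 = 25; 25−1 = 24
i=1: 24 = 4·5 + 4 (b=5); 5→6: 4·6 + 4 = 28; 28−1 = 27
i=2: 27 = 4·6 + 3 (b=6); 6→7: 4·7 + 3 = 31; 31−1 = 30
i=3: 30 = 4·7 + 2 (b=7); 7→8: 4·8 + 2 = 34; 34−1 = 33
i=4: 33 = 4·8 + 1 (b=8); 8→9: 4·9 + 1 = 37; 37−1 = 36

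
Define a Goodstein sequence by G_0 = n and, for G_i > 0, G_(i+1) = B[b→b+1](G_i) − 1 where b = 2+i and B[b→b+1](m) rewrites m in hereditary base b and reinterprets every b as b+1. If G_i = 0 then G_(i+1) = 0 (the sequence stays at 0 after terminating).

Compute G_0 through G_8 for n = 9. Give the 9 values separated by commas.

9, 81, 1023, 9842, 140743, 2471826, 50333399, 1162263921, 30000003325

base 2: 9 = 2^(2 + 1) + 1; at 3: 3^(3 + 1) + 1 = 82; next = 81
base 3: 81 = 3^(3 + 1); at 4: 4^(4 + 1) = 1024; next = 1023
base 4: 1023 = 3·4^4 + 3·4^3 + 3·4^2 + 3·4 + 3; at 5: 3·5^5 + 3·5^3 + 3·5^2 + 3·5 + 3 = 9843; next = 9842
base 5: 9842 = 3·5^5 + 3·5^3 + 3·5^2 + 3·5 + 2; at 6: 3·6^6 + 3·6^3 + 3·6^2 + 3·6 + 2 = 140744; next = 140743
base 6: 140743 = 3·6^6 + 3·6^3 + 3·6^2 + 3·6 + 1; at 7: 3·7^7 + 3·7^3 + 3·7^2 + 3·7 + 1 = 2471827; next = 2471826
base 7: 2471826 = 3·7^7 + 3·7^3 + 3·7^2 + 3·7; at 8: 3·8^8 + 3·8^3 + 3·8^2 + 3·8 = 50333400; next = 50333399
base 8: 50333399 = 3·8^8 + 3·8^3 + 3·8^2 + 2·8 + 7; at 9: 3·9^9 + 3·9^3 + 3·9^2 + 2·9 + 7 = 1162263922; next = 1162263921
base 9: 1162263921 = 3·9^9 + 3·9^3 + 3·9^2 + 2·9 + 6; at 10: 3·10^10 + 3·10^3 + 3·10^2 + 2·10 + 6 = 30000003326; next = 30000003325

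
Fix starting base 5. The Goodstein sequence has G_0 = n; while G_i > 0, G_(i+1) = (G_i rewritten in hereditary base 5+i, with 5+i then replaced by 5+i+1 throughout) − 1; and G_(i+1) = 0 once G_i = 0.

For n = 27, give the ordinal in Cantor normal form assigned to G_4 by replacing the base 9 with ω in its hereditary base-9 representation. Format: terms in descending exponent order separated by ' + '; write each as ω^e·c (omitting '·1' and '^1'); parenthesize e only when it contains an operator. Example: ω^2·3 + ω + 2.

ω·7 + 6

27 —HB5→ 5^2 + 2 —bump→ 6^2 + 2 = 38 —(−1)→ 37
37 —HB6→ 6^2 + 1 —bump→ 7^2 + 1 = 50 —(−1)→ 49
49 —HB7→ 7^2 —bump→ 8^2 = 64 —(−1)→ 63
63 —HB8→ 7·8 + 7 —bump→ 7·9 + 7 = 70 —(−1)→ 69
69 —HB9→ 7·9 + 6 —bump→ 7·10 + 6 = 76 —(−1)→ 75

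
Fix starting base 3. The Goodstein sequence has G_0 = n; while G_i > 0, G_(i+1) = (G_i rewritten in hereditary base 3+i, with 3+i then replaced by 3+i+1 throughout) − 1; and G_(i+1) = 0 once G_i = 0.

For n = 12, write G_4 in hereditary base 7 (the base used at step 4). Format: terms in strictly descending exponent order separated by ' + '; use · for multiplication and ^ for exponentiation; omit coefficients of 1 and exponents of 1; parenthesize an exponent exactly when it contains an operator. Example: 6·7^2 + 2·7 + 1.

7^2

step 0: 12 = 3^2 + 3; sub 4 for 3: 4^2 + 4; = 20; G_1 = 20−1 = 19
step 1: 19 = 4^2 + 3; sub 5 for 4: 5^2 + 3; = 28; G_2 = 28−1 = 27
step 2: 27 = 5^2 + 2; sub 6 for 5: 6^2 + 2; = 38; G_3 = 38−1 = 37
step 3: 37 = 6^2 + 1; sub 7 for 6: 7^2 + 1; = 50; G_4 = 50−1 = 49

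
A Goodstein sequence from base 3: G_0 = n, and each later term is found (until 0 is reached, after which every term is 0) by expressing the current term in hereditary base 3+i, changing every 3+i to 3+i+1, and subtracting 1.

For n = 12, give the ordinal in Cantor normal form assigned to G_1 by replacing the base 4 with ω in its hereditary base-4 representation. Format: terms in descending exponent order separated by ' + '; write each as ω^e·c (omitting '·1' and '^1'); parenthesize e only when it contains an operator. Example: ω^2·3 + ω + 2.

ω^2 + 3

G_0=12  [base 3] 3^2 + 3  →[3↦4]→  4^2 + 4 = 20  −1 ⇒ G_1=19
G_1=19  [base 4] 4^2 + 3  →[4↦5]→  5^2 + 3 = 28  −1 ⇒ G_2=27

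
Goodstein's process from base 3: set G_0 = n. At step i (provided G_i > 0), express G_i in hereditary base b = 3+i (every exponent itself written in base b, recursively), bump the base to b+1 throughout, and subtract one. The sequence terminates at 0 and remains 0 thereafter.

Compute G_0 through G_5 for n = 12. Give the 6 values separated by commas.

12 —HB3→ 3^2 + 3 —bump→ 4^2 + 4 = 20 —(−1)→ 19
19 —HB4→ 4^2 + 3 —bump→ 5^2 + 3 = 28 —(−1)→ 27
27 —HB5→ 5^2 + 2 —bump→ 6^2 + 2 = 38 —(−1)→ 37
37 —HB6→ 6^2 + 1 —bump→ 7^2 + 1 = 50 —(−1)→ 49
49 —HB7→ 7^2 —bump→ 8^2 = 64 —(−1)→ 63

12, 19, 27, 37, 49, 63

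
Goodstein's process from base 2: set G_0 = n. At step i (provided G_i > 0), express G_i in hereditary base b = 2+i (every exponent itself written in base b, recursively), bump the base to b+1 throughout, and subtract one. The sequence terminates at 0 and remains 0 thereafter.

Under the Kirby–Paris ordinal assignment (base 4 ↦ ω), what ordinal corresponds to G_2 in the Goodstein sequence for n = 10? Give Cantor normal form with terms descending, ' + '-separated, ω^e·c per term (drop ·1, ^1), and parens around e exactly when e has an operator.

step 0: 10 = 2^(2 + 1) + 2; sub 3 for 2: 3^(3 + 1) + 3; = 84; G_1 = 84−1 = 83
step 1: 83 = 3^(3 + 1) + 2; sub 4 for 3: 4^(4 + 1) + 2; = 1026; G_2 = 1026−1 = 1025
step 2: 1025 = 4^(4 + 1) + 1; sub 5 for 4: 5^(5 + 1) + 1; = 15626; G_3 = 15626−1 = 15625

ω^(ω + 1) + 1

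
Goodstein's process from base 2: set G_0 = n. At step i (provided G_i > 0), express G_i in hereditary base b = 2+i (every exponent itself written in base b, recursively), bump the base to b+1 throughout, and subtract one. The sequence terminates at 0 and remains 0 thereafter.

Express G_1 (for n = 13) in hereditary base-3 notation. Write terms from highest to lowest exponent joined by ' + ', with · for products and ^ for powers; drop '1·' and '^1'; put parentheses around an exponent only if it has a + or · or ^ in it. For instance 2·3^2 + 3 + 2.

[0] 13 ≡ 2^(2 + 1) + 2^2 + 1 (base 2). Lift 3: 109. −1: 108.
[1] 108 ≡ 3^(3 + 1) + 3^3 (base 3). Lift 4: 1280. −1: 1279.

3^(3 + 1) + 3^3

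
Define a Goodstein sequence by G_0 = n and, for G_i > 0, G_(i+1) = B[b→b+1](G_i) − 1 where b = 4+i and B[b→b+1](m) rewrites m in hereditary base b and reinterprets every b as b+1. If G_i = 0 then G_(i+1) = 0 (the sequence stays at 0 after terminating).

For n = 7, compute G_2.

7 —HB4→ 4 + 3 —bump→ 5 + 3 = 8 —(−1)→ 7
7 —HB5→ 5 + 2 —bump→ 6 + 2 = 8 —(−1)→ 7
7 —HB6→ 6 + 1 —bump→ 7 + 1 = 8 —(−1)→ 7

7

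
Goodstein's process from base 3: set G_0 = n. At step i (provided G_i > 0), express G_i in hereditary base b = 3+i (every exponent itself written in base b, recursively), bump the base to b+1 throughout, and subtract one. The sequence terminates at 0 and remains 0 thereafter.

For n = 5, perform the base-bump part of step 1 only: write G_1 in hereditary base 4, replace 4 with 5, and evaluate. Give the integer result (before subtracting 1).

base 3: 5 = 3 + 2; at 4: 4 + 2 = 6; next = 5
base 4: 5 = 4 + 1; at 5: 5 + 1 = 6; next = 5

6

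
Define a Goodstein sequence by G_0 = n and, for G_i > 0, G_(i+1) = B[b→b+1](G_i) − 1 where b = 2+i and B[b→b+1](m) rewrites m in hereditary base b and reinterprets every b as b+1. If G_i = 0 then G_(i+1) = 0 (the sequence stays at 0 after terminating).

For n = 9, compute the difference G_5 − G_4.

2331083

9 —HB2→ 2^(2 + 1) + 1 —bump→ 3^(3 + 1) + 1 = 82 —(−1)→ 81
81 —HB3→ 3^(3 + 1) —bump→ 4^(4 + 1) = 1024 —(−1)→ 1023
1023 —HB4→ 3·4^4 + 3·4^3 + 3·4^2 + 3·4 + 3 —bump→ 3·5^5 + 3·5^3 + 3·5^2 + 3·5 + 3 = 9843 —(−1)→ 9842
9842 —HB5→ 3·5^5 + 3·5^3 + 3·5^2 + 3·5 + 2 —bump→ 3·6^6 + 3·6^3 + 3·6^2 + 3·6 + 2 = 140744 —(−1)→ 140743
140743 —HB6→ 3·6^6 + 3·6^3 + 3·6^2 + 3·6 + 1 —bump→ 3·7^7 + 3·7^3 + 3·7^2 + 3·7 + 1 = 2471827 —(−1)→ 2471826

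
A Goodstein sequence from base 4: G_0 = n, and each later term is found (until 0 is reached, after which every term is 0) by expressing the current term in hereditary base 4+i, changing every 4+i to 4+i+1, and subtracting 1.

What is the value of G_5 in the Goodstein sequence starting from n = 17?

step 0: 17 = 4^2 + 1; sub 5 for 4: 5^2 + 1; = 26; G_1 = 26−1 = 25
step 1: 25 = 5^2; sub 6 for 5: 6^2; = 36; G_2 = 36−1 = 35
step 2: 35 = 5·6 + 5; sub 7 for 6: 5·7 + 5; = 40; G_3 = 40−1 = 39
step 3: 39 = 5·7 + 4; sub 8 for 7: 5·8 + 4; = 44; G_4 = 44−1 = 43
step 4: 43 = 5·8 + 3; sub 9 for 8: 5·9 + 3; = 48; G_5 = 48−1 = 47
step 5: 47 = 5·9 + 2; sub 10 for 9: 5·10 + 2; = 52; G_6 = 52−1 = 51

47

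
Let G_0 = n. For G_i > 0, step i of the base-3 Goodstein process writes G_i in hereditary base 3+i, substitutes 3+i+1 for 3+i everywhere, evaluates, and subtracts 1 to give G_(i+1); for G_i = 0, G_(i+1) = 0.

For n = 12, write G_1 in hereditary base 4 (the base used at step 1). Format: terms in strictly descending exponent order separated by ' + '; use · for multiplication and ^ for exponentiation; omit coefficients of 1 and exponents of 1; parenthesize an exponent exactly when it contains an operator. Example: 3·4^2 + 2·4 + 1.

G_0=12  [base 3] 3^2 + 3  →[3↦4]→  4^2 + 4 = 20  −1 ⇒ G_1=19
G_1=19  [base 4] 4^2 + 3  →[4↦5]→  5^2 + 3 = 28  −1 ⇒ G_2=27

4^2 + 3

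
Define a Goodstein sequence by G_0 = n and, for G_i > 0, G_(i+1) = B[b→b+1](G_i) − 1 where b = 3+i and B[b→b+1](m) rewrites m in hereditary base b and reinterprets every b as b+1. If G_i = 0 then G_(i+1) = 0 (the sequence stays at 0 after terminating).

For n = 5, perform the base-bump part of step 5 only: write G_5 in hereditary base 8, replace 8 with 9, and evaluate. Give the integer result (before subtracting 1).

3

(0) 5|_3 = 3 + 2 ↦ 4 + 2|_4 = 6 ⇒ 5
(1) 5|_4 = 4 + 1 ↦ 5 + 1|_5 = 6 ⇒ 5
(2) 5|_5 = 5 ↦ 6|_6 = 6 ⇒ 5
(3) 5|_6 = 5 ↦ 5|_7 = 5 ⇒ 4
(4) 4|_7 = 4 ↦ 4|_8 = 4 ⇒ 3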